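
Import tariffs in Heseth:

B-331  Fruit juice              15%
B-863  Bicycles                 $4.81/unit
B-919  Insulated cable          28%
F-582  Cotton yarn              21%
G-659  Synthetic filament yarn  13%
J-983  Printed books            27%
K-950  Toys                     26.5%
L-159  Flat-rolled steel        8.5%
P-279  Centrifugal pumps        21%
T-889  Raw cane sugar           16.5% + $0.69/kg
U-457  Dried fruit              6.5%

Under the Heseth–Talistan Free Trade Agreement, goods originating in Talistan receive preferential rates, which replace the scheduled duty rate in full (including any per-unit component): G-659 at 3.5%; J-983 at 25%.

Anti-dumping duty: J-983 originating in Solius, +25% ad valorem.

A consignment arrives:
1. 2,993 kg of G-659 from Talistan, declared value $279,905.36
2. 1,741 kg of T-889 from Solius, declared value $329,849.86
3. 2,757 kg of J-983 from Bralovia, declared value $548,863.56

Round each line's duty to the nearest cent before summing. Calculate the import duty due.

Line 1 (G-659, Talistan, 2,993 kg, $279,905.36):
Base rate for G-659 is 13%.
Origin Talistan qualifies under the Heseth–Talistan agreement and G-659 is covered: preferential rate 3.5% applies instead.
Duty = $279,905.36 × 3.5% = $9,796.69.
Line 2 (T-889, Solius, 1,741 kg, $329,849.86):
Base rate for T-889 is 16.5% + $0.69/kg.
Duty = $329,849.86 × 16.5% + 1,741 × $0.69 = $55,626.52.
Line 3 (J-983, Bralovia, 2,757 kg, $548,863.56):
Base rate for J-983 is 27%.
J-983 has an FTA preferential rate, but origin Bralovia is not Talistan; base rate stands.
The additional-duty order on J-983 targets Solius, not Bralovia; it does not apply.
Duty = $548,863.56 × 27% = $148,193.16.
Total = $9,796.69 + $55,626.52 + $148,193.16 = $213,616.37.

$213,616.37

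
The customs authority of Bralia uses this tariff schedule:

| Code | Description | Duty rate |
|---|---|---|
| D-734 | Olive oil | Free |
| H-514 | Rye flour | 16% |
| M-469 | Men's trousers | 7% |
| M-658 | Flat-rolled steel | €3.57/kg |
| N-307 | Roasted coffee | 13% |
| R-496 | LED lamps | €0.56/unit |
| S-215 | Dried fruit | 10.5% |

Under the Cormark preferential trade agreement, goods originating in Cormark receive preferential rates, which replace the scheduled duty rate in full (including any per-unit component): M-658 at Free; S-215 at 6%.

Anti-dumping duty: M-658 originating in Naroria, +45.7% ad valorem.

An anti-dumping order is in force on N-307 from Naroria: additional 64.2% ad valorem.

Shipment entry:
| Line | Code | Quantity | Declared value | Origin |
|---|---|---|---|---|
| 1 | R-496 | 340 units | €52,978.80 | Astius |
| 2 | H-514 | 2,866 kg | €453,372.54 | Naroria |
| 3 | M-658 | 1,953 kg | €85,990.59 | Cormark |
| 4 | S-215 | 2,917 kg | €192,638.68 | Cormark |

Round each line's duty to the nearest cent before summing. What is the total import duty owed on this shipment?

€84,288.33

Line 1 (R-496, Astius, 340 units, €52,978.80):
Base rate for R-496 is €0.56/unit.
Duty = 340 × €0.56 = €190.40.
Line 2 (H-514, Naroria, 2,866 kg, €453,372.54):
Base rate for H-514 is 16%.
Duty = €453,372.54 × 16% = €72,539.61.
Line 3 (M-658, Cormark, 1,953 kg, €85,990.59):
Base rate for M-658 is €3.57/kg.
Origin Cormark qualifies under the Bralia–Cormark agreement and M-658 is covered: preferential rate Free applies instead.
The additional-duty order on M-658 targets Naroria, not Cormark; it does not apply.
Duty = €85,990.59 × 0% = €0.00.
Line 4 (S-215, Cormark, 2,917 kg, €192,638.68):
Base rate for S-215 is 10.5%.
Origin Cormark qualifies under the Bralia–Cormark agreement and S-215 is covered: preferential rate 6% applies instead.
Duty = €192,638.68 × 6% = €11,558.32.
Total = €190.40 + €72,539.61 + €0.00 + €11,558.32 = €84,288.33.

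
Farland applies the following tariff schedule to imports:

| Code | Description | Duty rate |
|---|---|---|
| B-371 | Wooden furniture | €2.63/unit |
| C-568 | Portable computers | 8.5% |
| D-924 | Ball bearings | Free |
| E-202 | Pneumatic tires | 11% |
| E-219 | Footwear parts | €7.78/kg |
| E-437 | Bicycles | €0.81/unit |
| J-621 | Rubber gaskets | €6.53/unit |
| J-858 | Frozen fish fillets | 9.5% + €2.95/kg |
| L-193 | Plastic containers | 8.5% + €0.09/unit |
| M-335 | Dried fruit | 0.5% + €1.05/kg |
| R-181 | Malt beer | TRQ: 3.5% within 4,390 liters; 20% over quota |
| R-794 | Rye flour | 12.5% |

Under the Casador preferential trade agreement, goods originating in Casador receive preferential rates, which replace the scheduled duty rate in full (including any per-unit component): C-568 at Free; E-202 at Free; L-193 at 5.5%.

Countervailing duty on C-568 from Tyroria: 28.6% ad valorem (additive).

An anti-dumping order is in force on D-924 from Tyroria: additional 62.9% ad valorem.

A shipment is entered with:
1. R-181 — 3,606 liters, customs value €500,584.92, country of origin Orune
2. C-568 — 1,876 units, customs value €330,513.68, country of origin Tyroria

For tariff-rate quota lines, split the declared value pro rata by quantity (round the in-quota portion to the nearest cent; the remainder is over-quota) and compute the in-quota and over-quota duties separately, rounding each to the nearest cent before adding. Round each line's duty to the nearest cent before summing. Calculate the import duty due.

€140,141.05

Line 1 (R-181, Orune, 3,606 liters, €500,584.92):
Code R-181 is under a tariff-rate quota (threshold 4,390 liters). Quantity 3,606 liters is within the quota, so the in-quota rate 3.5% applies to the full value.
Duty = €500,584.92 × 3.5% = €17,520.47.
Line 2 (C-568, Tyroria, 1,876 units, €330,513.68):
Base rate for C-568 is 8.5%.
C-568 has an FTA preferential rate, but origin Tyroria is not Casador; base rate stands.
Additional duty on C-568 from Tyroria: +28.6%. Applied ad valorem rate: 8.5% + 28.6% = 37.1%.
Duty = €330,513.68 × 37.1% = €122,620.58.
Total = €17,520.47 + €122,620.58 = €140,141.05.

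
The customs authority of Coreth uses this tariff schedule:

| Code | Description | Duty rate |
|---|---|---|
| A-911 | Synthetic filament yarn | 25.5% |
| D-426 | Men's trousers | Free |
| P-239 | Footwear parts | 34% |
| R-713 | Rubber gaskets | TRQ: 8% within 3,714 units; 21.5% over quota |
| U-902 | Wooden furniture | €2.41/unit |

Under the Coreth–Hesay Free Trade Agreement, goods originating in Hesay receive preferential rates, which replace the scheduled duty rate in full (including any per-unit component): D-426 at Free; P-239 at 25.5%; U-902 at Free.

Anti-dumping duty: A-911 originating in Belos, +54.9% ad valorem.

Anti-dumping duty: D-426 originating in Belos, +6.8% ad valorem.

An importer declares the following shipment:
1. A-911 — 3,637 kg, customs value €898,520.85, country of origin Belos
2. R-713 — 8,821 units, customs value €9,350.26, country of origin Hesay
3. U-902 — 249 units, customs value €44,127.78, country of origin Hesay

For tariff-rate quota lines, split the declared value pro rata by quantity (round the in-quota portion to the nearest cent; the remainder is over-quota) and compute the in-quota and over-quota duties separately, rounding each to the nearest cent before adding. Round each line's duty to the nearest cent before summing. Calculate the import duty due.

€723,889.60

Line 1 (A-911, Belos, 3,637 kg, €898,520.85):
Base rate for A-911 is 25.5%.
Additional duty on A-911 from Belos: +54.9%. Applied ad valorem rate: 25.5% + 54.9% = 80.4%.
Duty = €898,520.85 × 80.4% = €722,410.76.
Line 2 (R-713, Hesay, 8,821 units, €9,350.26):
Code R-713 is under a tariff-rate quota (threshold 3,714 units). In-quota: 3,714 units at 8%; over-quota: 5,107 units at 21.5%.
Pro-rata value split: in-quota = €9,350.26 × 3,714/8,821 = €3,936.84; over-quota = €9,350.26 − €3,936.84 = €5,413.42.
In-quota duty = €3,936.84 × 8% = €314.95. Over-quota duty = €5,413.42 × 21.5% = €1,163.89.
Line duty = €314.95 + €1,163.89 = €1,478.84.
Line 3 (U-902, Hesay, 249 units, €44,127.78):
Base rate for U-902 is €2.41/unit.
Origin Hesay qualifies under the Coreth–Hesay agreement and U-902 is covered: preferential rate Free applies instead.
Duty = €44,127.78 × 0% = €0.00.
Total = €722,410.76 + €1,478.84 + €0.00 = €723,889.60.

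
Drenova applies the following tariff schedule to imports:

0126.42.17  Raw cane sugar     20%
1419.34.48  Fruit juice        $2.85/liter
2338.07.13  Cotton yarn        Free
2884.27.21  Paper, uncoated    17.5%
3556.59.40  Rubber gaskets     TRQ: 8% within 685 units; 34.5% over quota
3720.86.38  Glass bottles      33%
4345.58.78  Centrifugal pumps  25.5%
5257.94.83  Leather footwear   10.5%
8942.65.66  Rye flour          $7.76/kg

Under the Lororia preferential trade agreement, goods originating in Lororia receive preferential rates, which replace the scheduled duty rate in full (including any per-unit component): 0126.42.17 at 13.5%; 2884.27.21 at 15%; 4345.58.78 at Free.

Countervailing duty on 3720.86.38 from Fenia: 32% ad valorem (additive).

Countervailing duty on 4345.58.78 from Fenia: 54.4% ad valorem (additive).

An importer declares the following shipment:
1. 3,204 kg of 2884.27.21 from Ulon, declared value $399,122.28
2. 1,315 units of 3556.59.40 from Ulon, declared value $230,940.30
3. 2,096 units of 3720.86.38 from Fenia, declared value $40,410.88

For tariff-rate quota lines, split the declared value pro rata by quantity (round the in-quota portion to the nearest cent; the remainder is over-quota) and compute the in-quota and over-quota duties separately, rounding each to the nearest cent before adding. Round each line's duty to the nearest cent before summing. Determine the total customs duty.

$143,908.46

Line 1 (2884.27.21, Ulon, 3,204 kg, $399,122.28):
Base rate for 2884.27.21 is 17.5%.
2884.27.21 has an FTA preferential rate, but origin Ulon is not Lororia; base rate stands.
Duty = $399,122.28 × 17.5% = $69,846.40.
Line 2 (3556.59.40, Ulon, 1,315 units, $230,940.30):
Code 3556.59.40 is under a tariff-rate quota (threshold 685 units). In-quota: 685 units at 8%; over-quota: 630 units at 34.5%.
Pro-rata value split: in-quota = $230,940.30 × 685/1,315 = $120,299.70; over-quota = $230,940.30 − $120,299.70 = $110,640.60.
In-quota duty = $120,299.70 × 8% = $9,623.98. Over-quota duty = $110,640.60 × 34.5% = $38,171.01.
Line duty = $9,623.98 + $38,171.01 = $47,794.99.
Line 3 (3720.86.38, Fenia, 2,096 units, $40,410.88):
Base rate for 3720.86.38 is 33%.
Additional duty on 3720.86.38 from Fenia: +32%. Applied ad valorem rate: 33% + 32% = 65%.
Duty = $40,410.88 × 65% = $26,267.07.
Total = $69,846.40 + $47,794.99 + $26,267.07 = $143,908.46.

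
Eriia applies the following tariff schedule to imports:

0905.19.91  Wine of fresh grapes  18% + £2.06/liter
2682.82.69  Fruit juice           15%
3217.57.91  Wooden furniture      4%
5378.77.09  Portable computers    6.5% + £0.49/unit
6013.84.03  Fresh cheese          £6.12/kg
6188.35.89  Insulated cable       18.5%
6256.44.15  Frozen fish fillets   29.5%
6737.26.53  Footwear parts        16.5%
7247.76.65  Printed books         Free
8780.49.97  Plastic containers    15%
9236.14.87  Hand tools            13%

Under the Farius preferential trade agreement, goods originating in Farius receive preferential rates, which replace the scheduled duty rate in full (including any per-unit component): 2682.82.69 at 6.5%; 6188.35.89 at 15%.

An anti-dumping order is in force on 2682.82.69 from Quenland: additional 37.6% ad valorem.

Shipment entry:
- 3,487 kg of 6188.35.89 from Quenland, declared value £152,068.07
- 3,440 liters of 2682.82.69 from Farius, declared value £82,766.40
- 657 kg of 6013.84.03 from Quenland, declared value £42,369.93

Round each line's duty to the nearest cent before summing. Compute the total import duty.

Line 1 (6188.35.89, Quenland, 3,487 kg, £152,068.07):
Base rate for 6188.35.89 is 18.5%.
6188.35.89 has an FTA preferential rate, but origin Quenland is not Farius; base rate stands.
Duty = £152,068.07 × 18.5% = £28,132.59.
Line 2 (2682.82.69, Farius, 3,440 liters, £82,766.40):
Base rate for 2682.82.69 is 15%.
Origin Farius qualifies under the Eriia–Farius agreement and 2682.82.69 is covered: preferential rate 6.5% applies instead.
The additional-duty order on 2682.82.69 targets Quenland, not Farius; it does not apply.
Duty = £82,766.40 × 6.5% = £5,379.82.
Line 3 (6013.84.03, Quenland, 657 kg, £42,369.93):
Base rate for 6013.84.03 is £6.12/kg.
Duty = 657 × £6.12 = £4,020.84.
Total = £28,132.59 + £5,379.82 + £4,020.84 = £37,533.25.

£37,533.25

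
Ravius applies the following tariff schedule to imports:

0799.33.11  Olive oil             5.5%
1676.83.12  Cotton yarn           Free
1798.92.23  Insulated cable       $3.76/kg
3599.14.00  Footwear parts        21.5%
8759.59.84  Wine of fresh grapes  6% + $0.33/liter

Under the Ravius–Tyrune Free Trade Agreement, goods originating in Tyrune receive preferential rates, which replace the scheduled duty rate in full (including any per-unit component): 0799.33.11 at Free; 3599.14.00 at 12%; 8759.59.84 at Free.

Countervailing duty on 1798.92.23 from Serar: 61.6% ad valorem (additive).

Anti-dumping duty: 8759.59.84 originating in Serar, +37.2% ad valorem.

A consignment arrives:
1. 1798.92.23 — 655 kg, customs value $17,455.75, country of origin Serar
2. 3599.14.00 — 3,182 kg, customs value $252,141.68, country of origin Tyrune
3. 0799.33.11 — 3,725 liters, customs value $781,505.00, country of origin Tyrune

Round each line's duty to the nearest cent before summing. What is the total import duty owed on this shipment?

$43,472.54

Line 1 (1798.92.23, Serar, 655 kg, $17,455.75):
Base rate for 1798.92.23 is $3.76/kg.
Additional duty on 1798.92.23 from Serar: +61.6% ad valorem. Applied ad valorem rate = 61.6%.
Duty = $17,455.75 × 61.6% + 655 × $3.76 = $13,215.54.
Line 2 (3599.14.00, Tyrune, 3,182 kg, $252,141.68):
Base rate for 3599.14.00 is 21.5%.
Origin Tyrune qualifies under the Ravius–Tyrune agreement and 3599.14.00 is covered: preferential rate 12% applies instead.
Duty = $252,141.68 × 12% = $30,257.00.
Line 3 (0799.33.11, Tyrune, 3,725 liters, $781,505.00):
Base rate for 0799.33.11 is 5.5%.
Origin Tyrune qualifies under the Ravius–Tyrune agreement and 0799.33.11 is covered: preferential rate Free applies instead.
Duty = $781,505.00 × 0% = $0.00.
Total = $13,215.54 + $30,257.00 + $0.00 = $43,472.54.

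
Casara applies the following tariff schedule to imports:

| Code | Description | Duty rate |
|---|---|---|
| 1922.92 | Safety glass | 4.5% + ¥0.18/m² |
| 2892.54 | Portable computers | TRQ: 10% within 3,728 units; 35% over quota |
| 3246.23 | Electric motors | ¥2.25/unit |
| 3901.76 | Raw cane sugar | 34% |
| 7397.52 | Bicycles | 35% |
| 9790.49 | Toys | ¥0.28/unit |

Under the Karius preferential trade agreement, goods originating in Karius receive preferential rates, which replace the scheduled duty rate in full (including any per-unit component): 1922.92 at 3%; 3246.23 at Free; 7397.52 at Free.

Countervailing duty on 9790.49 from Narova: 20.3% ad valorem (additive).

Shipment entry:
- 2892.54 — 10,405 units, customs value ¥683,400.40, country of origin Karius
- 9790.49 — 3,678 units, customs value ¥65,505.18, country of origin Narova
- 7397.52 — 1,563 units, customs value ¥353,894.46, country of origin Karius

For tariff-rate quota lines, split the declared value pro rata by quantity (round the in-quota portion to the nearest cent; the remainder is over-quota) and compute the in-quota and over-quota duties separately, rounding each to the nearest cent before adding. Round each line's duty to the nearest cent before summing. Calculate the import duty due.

¥192,303.77

Line 1 (2892.54, Karius, 10,405 units, ¥683,400.40):
Code 2892.54 is under a tariff-rate quota (threshold 3,728 units). In-quota: 3,728 units at 10%; over-quota: 6,677 units at 35%.
Pro-rata value split: in-quota = ¥683,400.40 × 3,728/10,405 = ¥244,855.04; over-quota = ¥683,400.40 − ¥244,855.04 = ¥438,545.36.
In-quota duty = ¥244,855.04 × 10% = ¥24,485.50. Over-quota duty = ¥438,545.36 × 35% = ¥153,490.88.
Line duty = ¥24,485.50 + ¥153,490.88 = ¥177,976.38.
Line 2 (9790.49, Narova, 3,678 units, ¥65,505.18):
Base rate for 9790.49 is ¥0.28/unit.
Additional duty on 9790.49 from Narova: +20.3% ad valorem. Applied ad valorem rate = 20.3%.
Duty = ¥65,505.18 × 20.3% + 3,678 × ¥0.28 = ¥14,327.39.
Line 3 (7397.52, Karius, 1,563 units, ¥353,894.46):
Base rate for 7397.52 is 35%.
Origin Karius qualifies under the Casara–Karius agreement and 7397.52 is covered: preferential rate Free applies instead.
Duty = ¥353,894.46 × 0% = ¥0.00.
Total = ¥177,976.38 + ¥14,327.39 + ¥0.00 = ¥192,303.77.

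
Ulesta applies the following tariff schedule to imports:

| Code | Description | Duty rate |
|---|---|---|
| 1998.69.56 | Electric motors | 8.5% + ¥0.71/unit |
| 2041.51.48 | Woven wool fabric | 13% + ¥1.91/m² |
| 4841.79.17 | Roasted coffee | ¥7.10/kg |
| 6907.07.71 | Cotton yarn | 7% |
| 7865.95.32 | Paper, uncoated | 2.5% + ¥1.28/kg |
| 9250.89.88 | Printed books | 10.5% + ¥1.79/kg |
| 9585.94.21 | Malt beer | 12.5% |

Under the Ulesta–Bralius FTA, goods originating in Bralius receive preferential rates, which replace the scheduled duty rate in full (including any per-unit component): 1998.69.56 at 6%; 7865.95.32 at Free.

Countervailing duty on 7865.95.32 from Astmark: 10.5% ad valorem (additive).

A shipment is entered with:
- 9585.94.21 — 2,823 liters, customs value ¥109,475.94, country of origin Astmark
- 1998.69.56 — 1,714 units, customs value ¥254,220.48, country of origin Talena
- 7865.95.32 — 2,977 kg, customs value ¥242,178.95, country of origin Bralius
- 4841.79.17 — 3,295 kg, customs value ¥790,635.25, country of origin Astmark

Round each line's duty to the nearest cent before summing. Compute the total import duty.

¥59,904.67

Line 1 (9585.94.21, Astmark, 2,823 liters, ¥109,475.94):
Base rate for 9585.94.21 is 12.5%.
Duty = ¥109,475.94 × 12.5% = ¥13,684.49.
Line 2 (1998.69.56, Talena, 1,714 units, ¥254,220.48):
Base rate for 1998.69.56 is 8.5% + ¥0.71/unit.
1998.69.56 has an FTA preferential rate, but origin Talena is not Bralius; base rate stands.
Duty = ¥254,220.48 × 8.5% + 1,714 × ¥0.71 = ¥22,825.68.
Line 3 (7865.95.32, Bralius, 2,977 kg, ¥242,178.95):
Base rate for 7865.95.32 is 2.5% + ¥1.28/kg.
Origin Bralius qualifies under the Ulesta–Bralius agreement and 7865.95.32 is covered: preferential rate Free applies instead.
The additional-duty order on 7865.95.32 targets Astmark, not Bralius; it does not apply.
Duty = ¥242,178.95 × 0% = ¥0.00.
Line 4 (4841.79.17, Astmark, 3,295 kg, ¥790,635.25):
Base rate for 4841.79.17 is ¥7.10/kg.
Duty = 3,295 × ¥7.10 = ¥23,394.50.
Total = ¥13,684.49 + ¥22,825.68 + ¥0.00 + ¥23,394.50 = ¥59,904.67.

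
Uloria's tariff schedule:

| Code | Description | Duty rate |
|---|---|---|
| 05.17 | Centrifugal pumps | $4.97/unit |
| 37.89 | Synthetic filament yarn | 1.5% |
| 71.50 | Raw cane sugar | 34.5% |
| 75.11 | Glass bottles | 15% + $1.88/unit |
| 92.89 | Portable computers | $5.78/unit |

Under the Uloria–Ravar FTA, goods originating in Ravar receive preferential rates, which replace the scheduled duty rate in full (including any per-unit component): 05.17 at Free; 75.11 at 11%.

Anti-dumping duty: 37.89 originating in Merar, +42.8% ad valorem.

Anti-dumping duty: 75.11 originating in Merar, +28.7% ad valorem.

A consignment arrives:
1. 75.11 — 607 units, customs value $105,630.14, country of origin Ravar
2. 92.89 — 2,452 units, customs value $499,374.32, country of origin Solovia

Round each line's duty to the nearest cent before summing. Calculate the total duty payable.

$25,791.88

Line 1 (75.11, Ravar, 607 units, $105,630.14):
Base rate for 75.11 is 15% + $1.88/unit.
Origin Ravar qualifies under the Uloria–Ravar agreement and 75.11 is covered: preferential rate 11% applies instead.
The additional-duty order on 75.11 targets Merar, not Ravar; it does not apply.
Duty = $105,630.14 × 11% = $11,619.32.
Line 2 (92.89, Solovia, 2,452 units, $499,374.32):
Base rate for 92.89 is $5.78/unit.
Duty = 2,452 × $5.78 = $14,172.56.
Total = $11,619.32 + $14,172.56 = $25,791.88.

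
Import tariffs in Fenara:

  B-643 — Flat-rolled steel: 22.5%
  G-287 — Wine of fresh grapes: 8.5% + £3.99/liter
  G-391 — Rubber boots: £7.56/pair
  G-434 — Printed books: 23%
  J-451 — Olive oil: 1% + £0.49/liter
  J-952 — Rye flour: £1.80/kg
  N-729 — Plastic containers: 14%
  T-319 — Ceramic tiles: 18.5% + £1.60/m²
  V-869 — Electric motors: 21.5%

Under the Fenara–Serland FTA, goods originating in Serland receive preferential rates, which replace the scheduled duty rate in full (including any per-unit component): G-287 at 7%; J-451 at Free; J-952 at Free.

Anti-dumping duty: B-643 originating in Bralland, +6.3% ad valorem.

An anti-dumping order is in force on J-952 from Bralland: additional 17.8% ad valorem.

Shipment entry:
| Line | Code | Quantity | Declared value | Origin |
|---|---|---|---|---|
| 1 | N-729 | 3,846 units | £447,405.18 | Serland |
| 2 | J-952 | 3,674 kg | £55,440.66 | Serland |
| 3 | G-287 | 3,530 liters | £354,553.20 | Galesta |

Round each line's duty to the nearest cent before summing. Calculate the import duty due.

Line 1 (N-729, Serland, 3,846 units, £447,405.18):
Base rate for N-729 is 14%.
Origin Serland is the FTA partner but N-729 is not on the preference list; base rate stands.
Duty = £447,405.18 × 14% = £62,636.73.
Line 2 (J-952, Serland, 3,674 kg, £55,440.66):
Base rate for J-952 is £1.80/kg.
Origin Serland qualifies under the Fenara–Serland agreement and J-952 is covered: preferential rate Free applies instead.
The additional-duty order on J-952 targets Bralland, not Serland; it does not apply.
Duty = £55,440.66 × 0% = £0.00.
Line 3 (G-287, Galesta, 3,530 liters, £354,553.20):
Base rate for G-287 is 8.5% + £3.99/liter.
G-287 has an FTA preferential rate, but origin Galesta is not Serland; base rate stands.
Duty = £354,553.20 × 8.5% + 3,530 × £3.99 = £44,221.72.
Total = £62,636.73 + £0.00 + £44,221.72 = £106,858.45.

£106,858.45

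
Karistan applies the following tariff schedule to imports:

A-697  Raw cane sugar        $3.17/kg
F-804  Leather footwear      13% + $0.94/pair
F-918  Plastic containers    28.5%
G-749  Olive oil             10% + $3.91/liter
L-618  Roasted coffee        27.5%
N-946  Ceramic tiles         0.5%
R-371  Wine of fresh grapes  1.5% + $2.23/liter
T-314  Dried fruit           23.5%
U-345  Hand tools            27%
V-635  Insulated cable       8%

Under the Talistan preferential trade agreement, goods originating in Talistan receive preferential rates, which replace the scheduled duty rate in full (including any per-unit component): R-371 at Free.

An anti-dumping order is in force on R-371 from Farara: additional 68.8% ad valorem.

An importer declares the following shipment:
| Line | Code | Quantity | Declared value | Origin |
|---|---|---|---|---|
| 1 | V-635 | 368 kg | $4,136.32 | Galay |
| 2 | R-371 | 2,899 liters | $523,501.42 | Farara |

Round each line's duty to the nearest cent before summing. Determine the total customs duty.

Line 1 (V-635, Galay, 368 kg, $4,136.32):
Base rate for V-635 is 8%.
Duty = $4,136.32 × 8% = $330.91.
Line 2 (R-371, Farara, 2,899 liters, $523,501.42):
Base rate for R-371 is 1.5% + $2.23/liter.
R-371 has an FTA preferential rate, but origin Farara is not Talistan; base rate stands.
Additional duty on R-371 from Farara: +68.8%. Applied ad valorem rate: 1.5% + 68.8% = 70.3%.
Duty = $523,501.42 × 70.3% + 2,899 × $2.23 = $374,486.27.
Total = $330.91 + $374,486.27 = $374,817.18.

$374,817.18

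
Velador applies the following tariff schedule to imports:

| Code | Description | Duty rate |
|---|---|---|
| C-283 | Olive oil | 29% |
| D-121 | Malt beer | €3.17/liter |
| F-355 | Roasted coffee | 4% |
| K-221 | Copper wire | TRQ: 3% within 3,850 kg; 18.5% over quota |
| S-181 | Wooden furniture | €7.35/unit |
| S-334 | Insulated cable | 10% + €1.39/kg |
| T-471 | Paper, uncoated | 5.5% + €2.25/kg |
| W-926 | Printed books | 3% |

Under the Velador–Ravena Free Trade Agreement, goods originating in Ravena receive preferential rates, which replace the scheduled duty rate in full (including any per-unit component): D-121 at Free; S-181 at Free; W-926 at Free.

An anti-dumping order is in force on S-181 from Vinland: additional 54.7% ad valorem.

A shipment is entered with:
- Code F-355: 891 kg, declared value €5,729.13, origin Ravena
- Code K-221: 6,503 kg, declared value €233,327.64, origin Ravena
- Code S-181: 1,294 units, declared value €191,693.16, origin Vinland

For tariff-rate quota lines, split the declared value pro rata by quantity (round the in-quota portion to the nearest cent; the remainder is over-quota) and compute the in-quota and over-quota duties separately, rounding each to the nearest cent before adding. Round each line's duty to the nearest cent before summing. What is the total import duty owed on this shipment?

€136,350.45

Line 1 (F-355, Ravena, 891 kg, €5,729.13):
Base rate for F-355 is 4%.
Origin Ravena is the FTA partner but F-355 is not on the preference list; base rate stands.
Duty = €5,729.13 × 4% = €229.17.
Line 2 (K-221, Ravena, 6,503 kg, €233,327.64):
Code K-221 is under a tariff-rate quota (threshold 3,850 kg). In-quota: 3,850 kg at 3%; over-quota: 2,653 kg at 18.5%.
Pro-rata value split: in-quota = €233,327.64 × 3,850/6,503 = €138,138.00; over-quota = €233,327.64 − €138,138.00 = €95,189.64.
In-quota duty = €138,138.00 × 3% = €4,144.14. Over-quota duty = €95,189.64 × 18.5% = €17,610.08.
Line duty = €4,144.14 + €17,610.08 = €21,754.22.
Line 3 (S-181, Vinland, 1,294 units, €191,693.16):
Base rate for S-181 is €7.35/unit.
S-181 has an FTA preferential rate, but origin Vinland is not Ravena; base rate stands.
Additional duty on S-181 from Vinland: +54.7% ad valorem. Applied ad valorem rate = 54.7%.
Duty = €191,693.16 × 54.7% + 1,294 × €7.35 = €114,367.06.
Total = €229.17 + €21,754.22 + €114,367.06 = €136,350.45.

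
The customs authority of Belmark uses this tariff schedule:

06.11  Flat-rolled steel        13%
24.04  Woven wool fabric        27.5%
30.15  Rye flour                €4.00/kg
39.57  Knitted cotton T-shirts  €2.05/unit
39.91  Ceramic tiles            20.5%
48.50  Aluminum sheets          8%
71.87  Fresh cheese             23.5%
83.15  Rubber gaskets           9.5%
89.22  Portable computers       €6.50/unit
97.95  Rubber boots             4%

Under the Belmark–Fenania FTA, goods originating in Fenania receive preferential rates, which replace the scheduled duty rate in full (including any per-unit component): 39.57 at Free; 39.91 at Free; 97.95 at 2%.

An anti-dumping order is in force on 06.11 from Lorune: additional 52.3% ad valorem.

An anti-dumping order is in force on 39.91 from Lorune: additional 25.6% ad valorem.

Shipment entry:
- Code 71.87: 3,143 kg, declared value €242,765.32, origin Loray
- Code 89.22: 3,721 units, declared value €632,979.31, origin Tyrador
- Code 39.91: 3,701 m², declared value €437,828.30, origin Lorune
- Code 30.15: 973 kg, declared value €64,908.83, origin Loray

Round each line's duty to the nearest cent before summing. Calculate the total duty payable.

Line 1 (71.87, Loray, 3,143 kg, €242,765.32):
Base rate for 71.87 is 23.5%.
Duty = €242,765.32 × 23.5% = €57,049.85.
Line 2 (89.22, Tyrador, 3,721 units, €632,979.31):
Base rate for 89.22 is €6.50/unit.
Duty = 3,721 × €6.50 = €24,186.50.
Line 3 (39.91, Lorune, 3,701 m², €437,828.30):
Base rate for 39.91 is 20.5%.
39.91 has an FTA preferential rate, but origin Lorune is not Fenania; base rate stands.
Additional duty on 39.91 from Lorune: +25.6%. Applied ad valorem rate: 20.5% + 25.6% = 46.1%.
Duty = €437,828.30 × 46.1% = €201,838.85.
Line 4 (30.15, Loray, 973 kg, €64,908.83):
Base rate for 30.15 is €4.00/kg.
Duty = 973 × €4.00 = €3,892.00.
Total = €57,049.85 + €24,186.50 + €201,838.85 + €3,892.00 = €286,967.20.

€286,967.20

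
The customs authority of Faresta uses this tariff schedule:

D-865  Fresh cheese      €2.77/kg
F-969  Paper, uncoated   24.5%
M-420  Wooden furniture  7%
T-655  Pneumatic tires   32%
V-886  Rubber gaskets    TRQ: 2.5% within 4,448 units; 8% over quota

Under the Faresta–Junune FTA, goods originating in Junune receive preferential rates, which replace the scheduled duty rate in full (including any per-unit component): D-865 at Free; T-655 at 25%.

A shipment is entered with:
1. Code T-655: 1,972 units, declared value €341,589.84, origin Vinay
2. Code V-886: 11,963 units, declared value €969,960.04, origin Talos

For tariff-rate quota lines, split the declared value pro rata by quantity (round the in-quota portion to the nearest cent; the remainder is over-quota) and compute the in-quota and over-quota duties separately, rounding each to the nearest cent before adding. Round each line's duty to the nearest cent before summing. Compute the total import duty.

Line 1 (T-655, Vinay, 1,972 units, €341,589.84):
Base rate for T-655 is 32%.
T-655 has an FTA preferential rate, but origin Vinay is not Junune; base rate stands.
Duty = €341,589.84 × 32% = €109,308.75.
Line 2 (V-886, Talos, 11,963 units, €969,960.04):
Code V-886 is under a tariff-rate quota (threshold 4,448 units). In-quota: 4,448 units at 2.5%; over-quota: 7,515 units at 8%.
Pro-rata value split: in-quota = €969,960.04 × 4,448/11,963 = €360,643.84; over-quota = €969,960.04 − €360,643.84 = €609,316.20.
In-quota duty = €360,643.84 × 2.5% = €9,016.10. Over-quota duty = €609,316.20 × 8% = €48,745.30.
Line duty = €9,016.10 + €48,745.30 = €57,761.40.
Total = €109,308.75 + €57,761.40 = €167,070.15.

€167,070.15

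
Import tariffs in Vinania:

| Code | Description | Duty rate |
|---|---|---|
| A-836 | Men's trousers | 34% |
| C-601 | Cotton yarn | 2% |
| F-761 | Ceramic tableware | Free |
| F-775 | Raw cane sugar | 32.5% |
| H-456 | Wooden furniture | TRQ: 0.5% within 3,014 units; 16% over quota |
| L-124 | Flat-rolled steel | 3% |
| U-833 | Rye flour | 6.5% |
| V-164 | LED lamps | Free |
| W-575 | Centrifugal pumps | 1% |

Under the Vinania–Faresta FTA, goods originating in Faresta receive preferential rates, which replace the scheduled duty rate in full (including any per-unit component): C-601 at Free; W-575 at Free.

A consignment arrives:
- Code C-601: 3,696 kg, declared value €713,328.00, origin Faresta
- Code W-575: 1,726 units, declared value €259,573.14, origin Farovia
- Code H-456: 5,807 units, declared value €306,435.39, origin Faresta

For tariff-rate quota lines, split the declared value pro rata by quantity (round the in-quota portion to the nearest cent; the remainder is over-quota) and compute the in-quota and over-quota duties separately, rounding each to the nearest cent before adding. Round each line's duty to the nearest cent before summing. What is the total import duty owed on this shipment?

Line 1 (C-601, Faresta, 3,696 kg, €713,328.00):
Base rate for C-601 is 2%.
Origin Faresta qualifies under the Vinania–Faresta agreement and C-601 is covered: preferential rate Free applies instead.
Duty = €713,328.00 × 0% = €0.00.
Line 2 (W-575, Farovia, 1,726 units, €259,573.14):
Base rate for W-575 is 1%.
W-575 has an FTA preferential rate, but origin Farovia is not Faresta; base rate stands.
Duty = €259,573.14 × 1% = €2,595.73.
Line 3 (H-456, Faresta, 5,807 units, €306,435.39):
Code H-456 is under a tariff-rate quota (threshold 3,014 units). In-quota: 3,014 units at 0.5%; over-quota: 2,793 units at 16%.
Pro-rata value split: in-quota = €306,435.39 × 3,014/5,807 = €159,048.78; over-quota = €306,435.39 − €159,048.78 = €147,386.61.
In-quota duty = €159,048.78 × 0.5% = €795.24. Over-quota duty = €147,386.61 × 16% = €23,581.86.
Line duty = €795.24 + €23,581.86 = €24,377.10.
Total = €0.00 + €2,595.73 + €24,377.10 = €26,972.83.

€26,972.83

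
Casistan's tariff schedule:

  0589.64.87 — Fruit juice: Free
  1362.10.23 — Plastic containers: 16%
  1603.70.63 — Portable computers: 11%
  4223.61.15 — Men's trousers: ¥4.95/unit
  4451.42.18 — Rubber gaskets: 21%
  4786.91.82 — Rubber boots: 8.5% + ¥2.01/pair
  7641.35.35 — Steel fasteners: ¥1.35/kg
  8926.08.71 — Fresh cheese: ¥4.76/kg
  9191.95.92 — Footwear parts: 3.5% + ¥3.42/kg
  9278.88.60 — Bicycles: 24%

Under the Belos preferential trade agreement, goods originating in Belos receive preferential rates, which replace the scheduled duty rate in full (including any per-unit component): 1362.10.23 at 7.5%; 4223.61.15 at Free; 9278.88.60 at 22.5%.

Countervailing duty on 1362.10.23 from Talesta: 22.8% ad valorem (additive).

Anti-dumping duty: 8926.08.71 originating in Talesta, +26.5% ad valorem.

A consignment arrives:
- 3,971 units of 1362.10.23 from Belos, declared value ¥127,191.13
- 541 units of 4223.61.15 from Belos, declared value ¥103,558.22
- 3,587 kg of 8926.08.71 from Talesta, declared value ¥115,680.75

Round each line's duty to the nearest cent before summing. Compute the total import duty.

Line 1 (1362.10.23, Belos, 3,971 units, ¥127,191.13):
Base rate for 1362.10.23 is 16%.
Origin Belos qualifies under the Casistan–Belos agreement and 1362.10.23 is covered: preferential rate 7.5% applies instead.
The additional-duty order on 1362.10.23 targets Talesta, not Belos; it does not apply.
Duty = ¥127,191.13 × 7.5% = ¥9,539.33.
Line 2 (4223.61.15, Belos, 541 units, ¥103,558.22):
Base rate for 4223.61.15 is ¥4.95/unit.
Origin Belos qualifies under the Casistan–Belos agreement and 4223.61.15 is covered: preferential rate Free applies instead.
Duty = ¥103,558.22 × 0% = ¥0.00.
Line 3 (8926.08.71, Talesta, 3,587 kg, ¥115,680.75):
Base rate for 8926.08.71 is ¥4.76/kg.
Additional duty on 8926.08.71 from Talesta: +26.5% ad valorem. Applied ad valorem rate = 26.5%.
Duty = ¥115,680.75 × 26.5% + 3,587 × ¥4.76 = ¥47,729.52.
Total = ¥9,539.33 + ¥0.00 + ¥47,729.52 = ¥57,268.85.

¥57,268.85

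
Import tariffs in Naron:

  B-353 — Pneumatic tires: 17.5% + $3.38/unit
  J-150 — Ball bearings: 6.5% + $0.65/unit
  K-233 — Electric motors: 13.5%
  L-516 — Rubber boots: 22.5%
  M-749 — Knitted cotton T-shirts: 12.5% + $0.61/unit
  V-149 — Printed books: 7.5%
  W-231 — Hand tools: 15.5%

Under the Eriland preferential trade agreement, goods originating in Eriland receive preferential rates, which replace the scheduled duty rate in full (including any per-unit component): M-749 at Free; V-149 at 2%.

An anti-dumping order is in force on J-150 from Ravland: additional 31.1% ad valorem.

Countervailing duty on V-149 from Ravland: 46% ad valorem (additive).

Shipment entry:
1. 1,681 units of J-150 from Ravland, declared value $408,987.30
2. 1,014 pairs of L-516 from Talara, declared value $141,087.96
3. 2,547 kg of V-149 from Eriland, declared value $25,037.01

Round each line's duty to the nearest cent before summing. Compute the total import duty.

$187,117.40

Line 1 (J-150, Ravland, 1,681 units, $408,987.30):
Base rate for J-150 is 6.5% + $0.65/unit.
Additional duty on J-150 from Ravland: +31.1%. Applied ad valorem rate: 6.5% + 31.1% = 37.6%.
Duty = $408,987.30 × 37.6% + 1,681 × $0.65 = $154,871.87.
Line 2 (L-516, Talara, 1,014 pairs, $141,087.96):
Base rate for L-516 is 22.5%.
Duty = $141,087.96 × 22.5% = $31,744.79.
Line 3 (V-149, Eriland, 2,547 kg, $25,037.01):
Base rate for V-149 is 7.5%.
Origin Eriland qualifies under the Naron–Eriland agreement and V-149 is covered: preferential rate 2% applies instead.
The additional-duty order on V-149 targets Ravland, not Eriland; it does not apply.
Duty = $25,037.01 × 2% = $500.74.
Total = $154,871.87 + $31,744.79 + $500.74 = $187,117.40.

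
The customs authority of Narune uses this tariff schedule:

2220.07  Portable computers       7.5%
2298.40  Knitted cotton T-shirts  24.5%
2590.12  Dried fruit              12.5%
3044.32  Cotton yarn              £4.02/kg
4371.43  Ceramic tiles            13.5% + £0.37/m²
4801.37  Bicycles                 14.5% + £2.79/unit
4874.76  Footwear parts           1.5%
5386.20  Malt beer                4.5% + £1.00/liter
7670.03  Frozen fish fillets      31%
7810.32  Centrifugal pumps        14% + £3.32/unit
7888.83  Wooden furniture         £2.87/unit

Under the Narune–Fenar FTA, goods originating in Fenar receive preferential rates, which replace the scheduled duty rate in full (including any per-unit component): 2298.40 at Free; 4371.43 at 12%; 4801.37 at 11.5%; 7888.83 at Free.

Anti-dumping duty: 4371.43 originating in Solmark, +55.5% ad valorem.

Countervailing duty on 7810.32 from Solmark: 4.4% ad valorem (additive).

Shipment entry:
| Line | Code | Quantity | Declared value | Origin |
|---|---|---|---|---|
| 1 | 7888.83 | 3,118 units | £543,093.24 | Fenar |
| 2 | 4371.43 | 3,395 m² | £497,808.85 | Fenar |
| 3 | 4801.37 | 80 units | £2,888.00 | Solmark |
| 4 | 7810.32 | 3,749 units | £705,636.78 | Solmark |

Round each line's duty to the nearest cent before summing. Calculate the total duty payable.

Line 1 (7888.83, Fenar, 3,118 units, £543,093.24):
Base rate for 7888.83 is £2.87/unit.
Origin Fenar qualifies under the Narune–Fenar agreement and 7888.83 is covered: preferential rate Free applies instead.
Duty = £543,093.24 × 0% = £0.00.
Line 2 (4371.43, Fenar, 3,395 m², £497,808.85):
Base rate for 4371.43 is 13.5% + £0.37/m².
Origin Fenar qualifies under the Narune–Fenar agreement and 4371.43 is covered: preferential rate 12% applies instead.
The additional-duty order on 4371.43 targets Solmark, not Fenar; it does not apply.
Duty = £497,808.85 × 12% = £59,737.06.
Line 3 (4801.37, Solmark, 80 units, £2,888.00):
Base rate for 4801.37 is 14.5% + £2.79/unit.
4801.37 has an FTA preferential rate, but origin Solmark is not Fenar; base rate stands.
Duty = £2,888.00 × 14.5% + 80 × £2.79 = £641.96.
Line 4 (7810.32, Solmark, 3,749 units, £705,636.78):
Base rate for 7810.32 is 14% + £3.32/unit.
Additional duty on 7810.32 from Solmark: +4.4%. Applied ad valorem rate: 14% + 4.4% = 18.4%.
Duty = £705,636.78 × 18.4% + 3,749 × £3.32 = £142,283.85.
Total = £0.00 + £59,737.06 + £641.96 + £142,283.85 = £202,662.87.

£202,662.87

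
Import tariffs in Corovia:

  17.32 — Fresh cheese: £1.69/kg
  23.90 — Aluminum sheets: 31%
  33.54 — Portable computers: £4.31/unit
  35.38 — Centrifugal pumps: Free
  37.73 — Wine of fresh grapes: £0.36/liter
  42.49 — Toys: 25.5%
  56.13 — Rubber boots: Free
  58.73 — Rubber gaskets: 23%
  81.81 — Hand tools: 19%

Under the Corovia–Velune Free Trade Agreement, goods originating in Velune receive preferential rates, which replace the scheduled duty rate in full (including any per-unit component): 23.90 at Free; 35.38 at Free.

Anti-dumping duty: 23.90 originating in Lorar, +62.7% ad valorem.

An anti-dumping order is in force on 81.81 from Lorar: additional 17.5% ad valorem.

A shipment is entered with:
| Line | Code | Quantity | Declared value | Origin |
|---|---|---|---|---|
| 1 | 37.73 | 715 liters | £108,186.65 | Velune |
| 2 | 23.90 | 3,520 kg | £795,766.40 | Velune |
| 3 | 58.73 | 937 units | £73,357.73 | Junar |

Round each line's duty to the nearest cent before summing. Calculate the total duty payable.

£17,129.68

Line 1 (37.73, Velune, 715 liters, £108,186.65):
Base rate for 37.73 is £0.36/liter.
Origin Velune is the FTA partner but 37.73 is not on the preference list; base rate stands.
Duty = 715 × £0.36 = £257.40.
Line 2 (23.90, Velune, 3,520 kg, £795,766.40):
Base rate for 23.90 is 31%.
Origin Velune qualifies under the Corovia–Velune agreement and 23.90 is covered: preferential rate Free applies instead.
The additional-duty order on 23.90 targets Lorar, not Velune; it does not apply.
Duty = £795,766.40 × 0% = £0.00.
Line 3 (58.73, Junar, 937 units, £73,357.73):
Base rate for 58.73 is 23%.
Duty = £73,357.73 × 23% = £16,872.28.
Total = £257.40 + £0.00 + £16,872.28 = £17,129.68.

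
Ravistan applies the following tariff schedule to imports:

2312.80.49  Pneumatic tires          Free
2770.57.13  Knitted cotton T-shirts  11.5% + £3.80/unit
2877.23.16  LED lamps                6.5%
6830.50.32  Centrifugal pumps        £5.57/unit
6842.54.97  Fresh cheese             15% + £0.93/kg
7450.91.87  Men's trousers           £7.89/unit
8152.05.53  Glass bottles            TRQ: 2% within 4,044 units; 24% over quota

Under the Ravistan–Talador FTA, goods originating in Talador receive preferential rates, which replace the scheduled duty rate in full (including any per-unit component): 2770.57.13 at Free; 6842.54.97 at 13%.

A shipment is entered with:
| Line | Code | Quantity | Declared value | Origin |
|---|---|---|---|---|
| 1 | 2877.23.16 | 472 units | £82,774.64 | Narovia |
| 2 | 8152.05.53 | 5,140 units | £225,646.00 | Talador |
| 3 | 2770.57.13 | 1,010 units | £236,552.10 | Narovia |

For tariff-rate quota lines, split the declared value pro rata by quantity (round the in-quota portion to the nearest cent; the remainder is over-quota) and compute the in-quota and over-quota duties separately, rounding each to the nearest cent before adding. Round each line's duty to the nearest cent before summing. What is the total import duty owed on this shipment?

£51,519.93

Line 1 (2877.23.16, Narovia, 472 units, £82,774.64):
Base rate for 2877.23.16 is 6.5%.
Duty = £82,774.64 × 6.5% = £5,380.35.
Line 2 (8152.05.53, Talador, 5,140 units, £225,646.00):
Code 8152.05.53 is under a tariff-rate quota (threshold 4,044 units). In-quota: 4,044 units at 2%; over-quota: 1,096 units at 24%.
Pro-rata value split: in-quota = £225,646.00 × 4,044/5,140 = £177,531.60; over-quota = £225,646.00 − £177,531.60 = £48,114.40.
In-quota duty = £177,531.60 × 2% = £3,550.63. Over-quota duty = £48,114.40 × 24% = £11,547.46.
Line duty = £3,550.63 + £11,547.46 = £15,098.09.
Line 3 (2770.57.13, Narovia, 1,010 units, £236,552.10):
Base rate for 2770.57.13 is 11.5% + £3.80/unit.
2770.57.13 has an FTA preferential rate, but origin Narovia is not Talador; base rate stands.
Duty = £236,552.10 × 11.5% + 1,010 × £3.80 = £31,041.49.
Total = £5,380.35 + £15,098.09 + £31,041.49 = £51,519.93.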